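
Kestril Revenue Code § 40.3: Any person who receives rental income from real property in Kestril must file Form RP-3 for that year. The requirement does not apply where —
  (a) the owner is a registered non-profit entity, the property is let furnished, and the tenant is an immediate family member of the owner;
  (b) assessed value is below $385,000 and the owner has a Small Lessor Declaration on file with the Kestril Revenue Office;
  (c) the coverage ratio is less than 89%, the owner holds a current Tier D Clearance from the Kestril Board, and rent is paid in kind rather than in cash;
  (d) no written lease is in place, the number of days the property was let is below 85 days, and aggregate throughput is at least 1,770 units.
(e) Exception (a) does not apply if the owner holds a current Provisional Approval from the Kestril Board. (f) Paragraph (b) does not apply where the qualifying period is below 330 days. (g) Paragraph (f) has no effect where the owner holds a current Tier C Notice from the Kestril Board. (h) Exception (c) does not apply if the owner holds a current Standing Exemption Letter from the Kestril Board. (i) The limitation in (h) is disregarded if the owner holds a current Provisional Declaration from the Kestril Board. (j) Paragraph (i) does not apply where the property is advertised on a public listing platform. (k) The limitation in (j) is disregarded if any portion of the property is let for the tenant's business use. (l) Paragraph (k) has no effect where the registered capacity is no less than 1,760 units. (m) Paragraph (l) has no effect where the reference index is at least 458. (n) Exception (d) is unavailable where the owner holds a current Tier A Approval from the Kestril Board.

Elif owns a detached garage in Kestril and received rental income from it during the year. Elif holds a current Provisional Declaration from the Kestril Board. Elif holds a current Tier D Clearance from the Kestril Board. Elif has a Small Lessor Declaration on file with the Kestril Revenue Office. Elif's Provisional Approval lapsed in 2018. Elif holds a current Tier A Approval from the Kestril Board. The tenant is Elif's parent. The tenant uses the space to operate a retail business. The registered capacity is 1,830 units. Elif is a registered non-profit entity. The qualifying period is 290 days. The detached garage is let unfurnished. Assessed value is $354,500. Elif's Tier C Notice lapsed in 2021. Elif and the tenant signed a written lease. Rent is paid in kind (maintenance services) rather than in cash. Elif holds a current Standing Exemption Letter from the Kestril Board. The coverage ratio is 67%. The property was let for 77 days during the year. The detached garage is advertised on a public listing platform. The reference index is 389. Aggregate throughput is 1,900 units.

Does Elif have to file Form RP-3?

Yes — Elif must file Form RP-3.

Exception (a) does not apply: the property is let unfurnished.
All of (b)'s requirements are met (assessed value is $354,500, below the $385,000 limit; a Small Lessor Declaration is on file). But: (f) applies — the qualifying period is 290 days, below the 330 days limit. (g) is not triggered (there is no Tier C Notice in force), so (f) stands. Exception (b) does not apply.
Exception (c)'s conditions are all satisfied: the coverage ratio is 67%, less than the 89% limit; a current Tier D Clearance is held; rent is paid in kind. But applying paragraphs (h)–(m): (h) applies — a current Standing Exemption Letter is held. (i) applies (a current Provisional Declaration is held), but is set aside by (j): (j) operates against (i): the property is publicly advertised. (k) would limit (j) — the space is let for business use — but (l) sets (k) aside: (l) is engaged — the registered capacity is 1,830 units, meeting the 1,760 units threshold. (m), which would lift (l), does not operate here — the reference index is 389, short of 458. (c) is therefore removed.
Exception (d) does not apply: a written lease is in place.
None of the exceptions is available; § 40.3 applies in full.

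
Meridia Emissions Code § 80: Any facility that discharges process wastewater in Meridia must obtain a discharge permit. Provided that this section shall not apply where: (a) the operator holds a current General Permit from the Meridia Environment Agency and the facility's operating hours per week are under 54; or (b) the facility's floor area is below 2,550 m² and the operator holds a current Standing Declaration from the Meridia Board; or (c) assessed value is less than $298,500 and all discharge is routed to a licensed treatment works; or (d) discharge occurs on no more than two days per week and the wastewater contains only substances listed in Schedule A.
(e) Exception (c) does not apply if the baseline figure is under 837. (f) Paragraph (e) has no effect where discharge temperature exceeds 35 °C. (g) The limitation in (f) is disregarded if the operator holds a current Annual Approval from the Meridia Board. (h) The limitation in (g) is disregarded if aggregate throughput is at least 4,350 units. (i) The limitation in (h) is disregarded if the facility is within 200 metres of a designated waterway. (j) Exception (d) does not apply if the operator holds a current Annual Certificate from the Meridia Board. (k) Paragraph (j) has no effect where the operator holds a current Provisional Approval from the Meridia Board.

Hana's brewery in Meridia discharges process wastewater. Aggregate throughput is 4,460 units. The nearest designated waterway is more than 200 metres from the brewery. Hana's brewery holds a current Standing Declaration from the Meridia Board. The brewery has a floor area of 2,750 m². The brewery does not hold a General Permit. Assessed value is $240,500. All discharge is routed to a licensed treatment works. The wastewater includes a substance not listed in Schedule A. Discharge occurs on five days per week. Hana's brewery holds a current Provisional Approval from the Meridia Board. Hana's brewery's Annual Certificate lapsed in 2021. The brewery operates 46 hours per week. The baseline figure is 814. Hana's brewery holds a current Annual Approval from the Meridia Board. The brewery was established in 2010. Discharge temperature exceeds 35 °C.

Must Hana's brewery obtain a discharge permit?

Exception (a) requires that the operator holds a current General Permit from the Meridia Environment Agency; but no General Permit is held, so (a) is unavailable.
Exception (b) requires that the facility's floor area is below 2,550 m²; but the facility's floor area is 2,750 m², not below 2,550 m², so (b) is unavailable.
Exception (c): assessed value is $240,500, less than the $298,500 limit; discharge is routed to a licensed treatment works — every condition holds. As to paragraphs (e)–(i): (e) is triggered (the baseline figure is 814, under the 837 limit), but yields to (f): (f) is triggered — discharge temperature exceeds 35 °C. (g) is engaged (a current Annual Approval is held), but is displaced by (h): (h) operates against (g): aggregate throughput is 4,460 units, meeting the 4,350 units threshold. (i), which would lift (h), is inapplicable — the brewery is more than 200 m from any designated waterway. So (c) applies.
Exception (d) fails — discharge occurs on five days per week.

No — exception (c) applies; Hana's brewery is not required to obtain a discharge permit.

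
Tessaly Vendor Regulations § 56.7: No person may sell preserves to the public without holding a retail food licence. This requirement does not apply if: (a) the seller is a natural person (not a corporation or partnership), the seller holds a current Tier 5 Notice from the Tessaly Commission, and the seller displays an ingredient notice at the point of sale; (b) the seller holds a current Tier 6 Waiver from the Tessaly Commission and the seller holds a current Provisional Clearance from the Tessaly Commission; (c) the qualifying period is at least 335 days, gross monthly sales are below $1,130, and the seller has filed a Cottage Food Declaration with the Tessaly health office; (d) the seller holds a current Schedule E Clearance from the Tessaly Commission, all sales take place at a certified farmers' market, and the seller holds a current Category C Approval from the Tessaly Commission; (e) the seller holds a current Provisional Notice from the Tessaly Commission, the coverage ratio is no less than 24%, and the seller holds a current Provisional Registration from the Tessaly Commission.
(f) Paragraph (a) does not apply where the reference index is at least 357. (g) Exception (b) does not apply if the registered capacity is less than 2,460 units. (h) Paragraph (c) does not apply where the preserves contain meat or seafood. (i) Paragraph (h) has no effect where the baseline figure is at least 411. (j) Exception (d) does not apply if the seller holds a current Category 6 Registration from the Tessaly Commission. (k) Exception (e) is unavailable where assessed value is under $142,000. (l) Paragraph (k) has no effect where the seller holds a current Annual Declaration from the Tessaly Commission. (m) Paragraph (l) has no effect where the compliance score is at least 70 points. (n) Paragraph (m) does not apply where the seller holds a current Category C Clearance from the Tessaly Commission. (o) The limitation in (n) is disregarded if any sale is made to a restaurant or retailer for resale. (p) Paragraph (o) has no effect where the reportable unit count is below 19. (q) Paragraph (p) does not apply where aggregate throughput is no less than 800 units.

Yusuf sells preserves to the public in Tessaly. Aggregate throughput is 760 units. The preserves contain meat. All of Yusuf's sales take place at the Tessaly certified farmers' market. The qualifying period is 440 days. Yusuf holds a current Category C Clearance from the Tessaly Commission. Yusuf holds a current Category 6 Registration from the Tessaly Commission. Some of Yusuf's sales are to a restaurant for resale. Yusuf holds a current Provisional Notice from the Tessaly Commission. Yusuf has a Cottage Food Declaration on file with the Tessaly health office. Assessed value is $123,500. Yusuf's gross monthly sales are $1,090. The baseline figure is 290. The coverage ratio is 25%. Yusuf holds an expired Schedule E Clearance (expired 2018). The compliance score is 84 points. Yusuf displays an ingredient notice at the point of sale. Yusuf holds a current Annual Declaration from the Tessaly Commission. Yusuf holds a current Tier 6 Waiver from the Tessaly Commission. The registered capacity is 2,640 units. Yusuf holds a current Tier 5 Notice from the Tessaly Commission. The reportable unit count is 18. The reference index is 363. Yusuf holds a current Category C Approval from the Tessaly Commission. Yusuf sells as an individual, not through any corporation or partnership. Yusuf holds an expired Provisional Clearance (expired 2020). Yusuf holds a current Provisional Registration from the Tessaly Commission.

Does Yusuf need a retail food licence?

All of (a)'s requirements are met (the seller is a natural person; a current Tier 5 Notice is held; an ingredient notice is displayed). But: (f) is engaged — the reference index is 363, meeting the 357 threshold. Exception (a) does not apply.
Exception (b) fails — no current Provisional Clearance is held.
Exception (c): the qualifying period is 440 days, meeting the 335 days threshold; gross monthly sales are $1,090, below the $1,130 limit; a Cottage Food Declaration is on file — every condition holds. However, paragraphs (h)–(i) must be considered: (h) operates against (c): the preserves contain meat. (i) is inapplicable (the baseline figure is 290, short of 411), so (h) stands. (c) is therefore removed.
Exception (d) requires that the seller holds a current Schedule E Clearance from the Tessaly Commission; but the Schedule E Clearance is not current, so (d) is unavailable.
Exception (e)'s conditions are all satisfied: a current Provisional Notice is held; the coverage ratio is 25%, meeting the 24% threshold; a current Provisional Registration is held. Under paragraphs (k)–(q): (k) applies (assessed value is $123,500, under the $142,000 limit), but yields to (l): (l) is engaged — a current Annual Declaration is held. (m) would limit (l) — the compliance score is 84 points, meeting the 70 points threshold — but (n) sets (m) aside: (n) operates against (m): a current Category C Clearance is held. (o) would limit (n) — some sales are to a restaurant for resale — but (p) sets (o) aside: (p) is engaged — the reportable unit count is 18, below the 19 limit. (q) does not operate here (aggregate throughput is 760 units, short of 800 units), so (p) stands. Exception (e) stands.

No — exception (e) applies; Yusuf is not required to hold a retail food licence.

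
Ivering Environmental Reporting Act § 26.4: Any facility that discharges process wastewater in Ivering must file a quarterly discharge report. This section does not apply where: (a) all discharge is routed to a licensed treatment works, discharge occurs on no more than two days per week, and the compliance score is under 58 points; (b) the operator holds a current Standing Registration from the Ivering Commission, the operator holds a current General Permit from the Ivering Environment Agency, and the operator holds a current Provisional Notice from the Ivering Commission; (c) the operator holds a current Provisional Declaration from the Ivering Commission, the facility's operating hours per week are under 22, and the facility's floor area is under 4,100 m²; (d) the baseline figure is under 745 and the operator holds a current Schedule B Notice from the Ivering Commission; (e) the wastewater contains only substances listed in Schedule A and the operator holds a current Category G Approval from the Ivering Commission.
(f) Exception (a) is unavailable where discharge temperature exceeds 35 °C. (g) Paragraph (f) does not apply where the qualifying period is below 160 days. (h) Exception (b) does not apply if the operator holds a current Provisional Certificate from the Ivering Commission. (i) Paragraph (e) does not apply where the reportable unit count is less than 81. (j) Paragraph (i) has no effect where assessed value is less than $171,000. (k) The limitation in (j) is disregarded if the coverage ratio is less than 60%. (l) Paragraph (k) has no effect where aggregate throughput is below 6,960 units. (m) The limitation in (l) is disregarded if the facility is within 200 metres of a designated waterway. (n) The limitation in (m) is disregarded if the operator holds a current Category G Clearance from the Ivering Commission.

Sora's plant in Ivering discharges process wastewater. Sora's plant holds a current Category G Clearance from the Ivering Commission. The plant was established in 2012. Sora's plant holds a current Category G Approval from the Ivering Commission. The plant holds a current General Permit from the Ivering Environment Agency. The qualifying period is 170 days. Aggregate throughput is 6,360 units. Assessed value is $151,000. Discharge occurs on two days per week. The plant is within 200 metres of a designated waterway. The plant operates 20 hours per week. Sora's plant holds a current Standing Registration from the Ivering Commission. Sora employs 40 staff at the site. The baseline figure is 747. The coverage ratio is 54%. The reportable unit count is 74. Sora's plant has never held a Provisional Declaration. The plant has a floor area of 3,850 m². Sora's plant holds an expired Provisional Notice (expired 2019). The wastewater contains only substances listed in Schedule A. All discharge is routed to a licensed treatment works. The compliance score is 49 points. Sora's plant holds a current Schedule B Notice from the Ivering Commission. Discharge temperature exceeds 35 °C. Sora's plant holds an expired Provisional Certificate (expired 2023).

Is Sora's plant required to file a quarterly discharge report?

No — exception (e) applies; Sora's plant is not required to file a quarterly discharge report.

Exception (a): discharge is routed to a licensed treatment works; discharge occurs on no more than two days per week; the compliance score is 49 points, under the 58 points limit — every condition holds. But: (f) operates against (a): discharge temperature exceeds 35 °C. (g) is not triggered (the qualifying period is 170 days, not below 160 days), so (f) stands. (a) is therefore removed.
Exception (b) fails — the Provisional Notice is not current.
Exception (c) does not apply: no current Provisional Declaration is held.
Exception (d) fails — the baseline figure is 747, not under 745.
Exception (e)'s conditions are all satisfied: the wastewater is Schedule-A-only; a current Category G Approval is held. As to paragraphs (i)–(n): (i) operates (the reportable unit count is 74, less than the 81 limit), but is overridden by (j): (j) is triggered — assessed value is $151,000, less than the $171,000 limit. (k) is engaged (the coverage ratio is 54%, less than the 60% limit), but yields to (l): (l) operates against (k): aggregate throughput is 6,360 units, below the 6,960 units limit. (m) is engaged (the plant is within 200 m of a designated waterway), but is itself disapplied by (n): (n) is triggered — a current Category G Clearance is held. Exception (e) stands.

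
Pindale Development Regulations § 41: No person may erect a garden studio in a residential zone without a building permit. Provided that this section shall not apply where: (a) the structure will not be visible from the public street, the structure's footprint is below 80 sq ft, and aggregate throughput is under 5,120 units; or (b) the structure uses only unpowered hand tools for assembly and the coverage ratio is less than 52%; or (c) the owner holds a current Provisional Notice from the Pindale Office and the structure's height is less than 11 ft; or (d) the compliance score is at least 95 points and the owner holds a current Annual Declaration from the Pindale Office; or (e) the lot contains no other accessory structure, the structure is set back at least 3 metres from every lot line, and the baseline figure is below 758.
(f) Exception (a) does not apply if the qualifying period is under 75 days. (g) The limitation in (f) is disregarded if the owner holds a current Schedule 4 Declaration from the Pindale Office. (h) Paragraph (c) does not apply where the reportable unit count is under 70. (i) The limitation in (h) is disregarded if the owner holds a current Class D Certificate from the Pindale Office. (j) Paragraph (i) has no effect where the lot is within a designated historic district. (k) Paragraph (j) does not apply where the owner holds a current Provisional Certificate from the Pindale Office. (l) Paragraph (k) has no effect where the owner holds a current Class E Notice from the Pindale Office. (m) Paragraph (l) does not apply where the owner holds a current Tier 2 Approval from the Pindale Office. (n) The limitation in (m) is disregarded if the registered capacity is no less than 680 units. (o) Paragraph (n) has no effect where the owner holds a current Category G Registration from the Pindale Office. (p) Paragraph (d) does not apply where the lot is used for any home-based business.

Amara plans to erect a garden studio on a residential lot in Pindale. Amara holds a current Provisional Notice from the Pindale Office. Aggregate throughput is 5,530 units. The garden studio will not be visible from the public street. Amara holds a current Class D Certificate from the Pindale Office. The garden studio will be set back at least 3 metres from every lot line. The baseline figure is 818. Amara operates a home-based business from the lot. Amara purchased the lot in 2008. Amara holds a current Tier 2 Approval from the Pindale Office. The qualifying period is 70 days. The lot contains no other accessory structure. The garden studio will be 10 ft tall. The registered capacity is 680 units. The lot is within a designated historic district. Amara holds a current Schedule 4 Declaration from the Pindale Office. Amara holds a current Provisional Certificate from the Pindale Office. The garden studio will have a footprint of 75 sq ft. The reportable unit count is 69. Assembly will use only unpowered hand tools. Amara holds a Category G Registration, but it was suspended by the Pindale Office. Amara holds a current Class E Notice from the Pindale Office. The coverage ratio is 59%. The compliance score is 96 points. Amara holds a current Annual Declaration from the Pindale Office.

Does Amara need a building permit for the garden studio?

Exception (a) does not apply: aggregate throughput is 5,530 units, not under 5,120 units.
Exception (b) fails — the coverage ratio is 59%, not less than 52%.
All of (c)'s requirements are met (a current Provisional Notice is held; the structure's height is 10 ft, less than the 11 ft limit). But applying paragraphs (h)–(o): (h) applies — the reportable unit count is 69, under the 70 limit. (i) would limit (h) — a current Class D Certificate is held — but (j) sets (i) aside: (j) operates against (i): the lot is in a historic district. (k) would limit (j) — a current Provisional Certificate is held — but (l) sets (k) aside: (l) operates — a current Class E Notice is held. (m) operates (a current Tier 2 Approval is held), but is displaced by (n): (n) operates against (m): the registered capacity is 680 units, meeting the 680 units threshold. (o), which would lift (n), is not triggered — there is no Category G Registration in force. Exception (c) does not apply.
Exception (d) is satisfied on its face — the compliance score is 96 points, meeting the 95 points threshold; a current Annual Declaration is held. However, paragraph (p) must be considered: (p) operates against (d): a home-based business operates on the lot. Exception (d) does not apply.
Exception (e) fails — the baseline figure is 818, not below 758.
None of the exceptions is available; § 41 applies in full.

Yes — Amara must obtain a building permit.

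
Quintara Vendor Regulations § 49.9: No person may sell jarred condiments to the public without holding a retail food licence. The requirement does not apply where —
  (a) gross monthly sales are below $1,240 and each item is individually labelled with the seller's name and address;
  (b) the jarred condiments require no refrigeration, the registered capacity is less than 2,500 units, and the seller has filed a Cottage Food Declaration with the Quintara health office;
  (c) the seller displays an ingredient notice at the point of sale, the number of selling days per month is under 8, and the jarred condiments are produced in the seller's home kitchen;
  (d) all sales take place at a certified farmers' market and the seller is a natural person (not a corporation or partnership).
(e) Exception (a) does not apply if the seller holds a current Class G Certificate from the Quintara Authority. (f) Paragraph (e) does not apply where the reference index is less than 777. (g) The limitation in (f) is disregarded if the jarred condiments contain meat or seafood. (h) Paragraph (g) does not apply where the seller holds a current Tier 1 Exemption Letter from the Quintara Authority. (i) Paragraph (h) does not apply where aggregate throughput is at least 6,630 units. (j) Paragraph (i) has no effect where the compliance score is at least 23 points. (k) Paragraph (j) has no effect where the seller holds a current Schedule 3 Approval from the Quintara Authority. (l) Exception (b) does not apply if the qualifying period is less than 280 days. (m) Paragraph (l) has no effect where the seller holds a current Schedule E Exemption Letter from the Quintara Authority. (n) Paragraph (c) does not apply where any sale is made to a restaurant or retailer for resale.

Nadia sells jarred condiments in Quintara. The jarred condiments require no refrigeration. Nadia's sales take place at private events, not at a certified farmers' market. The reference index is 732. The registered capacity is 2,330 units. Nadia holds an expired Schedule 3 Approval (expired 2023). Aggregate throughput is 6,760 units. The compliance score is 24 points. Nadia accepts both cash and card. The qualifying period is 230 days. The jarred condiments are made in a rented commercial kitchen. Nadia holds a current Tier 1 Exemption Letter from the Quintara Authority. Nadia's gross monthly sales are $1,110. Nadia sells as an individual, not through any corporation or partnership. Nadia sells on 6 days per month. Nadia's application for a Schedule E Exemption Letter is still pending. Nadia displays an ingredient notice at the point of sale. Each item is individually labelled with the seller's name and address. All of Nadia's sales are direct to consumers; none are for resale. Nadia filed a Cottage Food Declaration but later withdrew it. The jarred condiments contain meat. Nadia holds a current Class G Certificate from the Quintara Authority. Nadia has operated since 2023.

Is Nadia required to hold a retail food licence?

Exception (a)'s conditions are all satisfied: gross monthly sales are $1,110, below the $1,240 limit; items are individually labelled. Applying paragraphs (e)–(k): (e) is engaged (a current Class G Certificate is held), but is itself disapplied by (f): (f) applies — the reference index is 732, less than the 777 limit. (g) is engaged (the jarred condiments contain meat), but is itself disapplied by (h): (h) operates against (g): a current Tier 1 Exemption Letter is held. (i) operates (aggregate throughput is 6,760 units, meeting the 6,630 units threshold), but yields to (j): (j) operates — the compliance score is 24 points, meeting the 23 points threshold. (k) does not operate here (no current Schedule 3 Approval is held), so (j) stands. So (a) applies.
Exception (b) fails — the Cottage Food Declaration was withdrawn.
Exception (c) requires that the jarred condiments are produced in the seller's home kitchen; but the jarred condiments are made in a commercial kitchen, not a home kitchen, so (c) is unavailable.
Exception (d) requires that all sales take place at a certified farmers' market; but sales are at private events, not a certified farmers' market, so (d) is unavailable.

No — exception (a) applies; Nadia is not required to hold a retail food licence.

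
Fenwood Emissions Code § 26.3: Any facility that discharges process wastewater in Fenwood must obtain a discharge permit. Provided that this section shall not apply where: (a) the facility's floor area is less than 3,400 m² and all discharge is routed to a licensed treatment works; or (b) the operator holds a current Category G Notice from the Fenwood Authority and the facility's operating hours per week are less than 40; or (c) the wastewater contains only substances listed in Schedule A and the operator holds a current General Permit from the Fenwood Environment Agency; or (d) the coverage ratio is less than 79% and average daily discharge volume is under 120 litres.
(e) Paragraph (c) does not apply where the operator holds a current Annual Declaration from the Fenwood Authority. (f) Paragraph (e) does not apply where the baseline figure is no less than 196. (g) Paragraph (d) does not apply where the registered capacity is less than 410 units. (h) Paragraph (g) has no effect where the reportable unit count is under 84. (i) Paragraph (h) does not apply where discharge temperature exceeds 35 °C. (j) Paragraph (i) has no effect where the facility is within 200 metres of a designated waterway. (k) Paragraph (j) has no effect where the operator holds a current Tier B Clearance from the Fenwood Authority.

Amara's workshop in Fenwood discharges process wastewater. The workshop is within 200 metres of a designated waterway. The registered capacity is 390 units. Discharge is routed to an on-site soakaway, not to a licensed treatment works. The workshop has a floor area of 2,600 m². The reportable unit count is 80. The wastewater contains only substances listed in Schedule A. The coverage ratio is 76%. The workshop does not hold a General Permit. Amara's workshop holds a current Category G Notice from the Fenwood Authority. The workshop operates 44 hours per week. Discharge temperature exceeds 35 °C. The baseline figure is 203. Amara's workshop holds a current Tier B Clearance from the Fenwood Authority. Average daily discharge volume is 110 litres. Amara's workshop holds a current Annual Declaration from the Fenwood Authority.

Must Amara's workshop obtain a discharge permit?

Exception (a) requires that all discharge is routed to a licensed treatment works; but discharge is not routed to a licensed treatment works, so (a) is unavailable.
Exception (b) fails — the facility's operating hours per week are 44, not less than 40.
Exception (c) requires that the operator holds a current General Permit from the Fenwood Environment Agency; but no General Permit is held, so (c) is unavailable.
Exception (d): the coverage ratio is 76%, less than the 79% limit; average daily discharge volume is 110 litres, under the 120 litres limit — every condition holds. Turning to paragraphs (g)–(k): (g) operates against (d): the registered capacity is 390 units, less than the 410 units limit. (h) is triggered (the reportable unit count is 80, under the 84 limit), but is overridden by (i): (i) applies — discharge temperature exceeds 35 °C. (j) would limit (i) — the workshop is within 200 m of a designated waterway — but (k) sets (j) aside: (k) is triggered — a current Tier B Clearance is held. (d) is therefore removed.
Every exception is unavailable, so the rule governs.

Yes — Amara's workshop must obtain a discharge permit.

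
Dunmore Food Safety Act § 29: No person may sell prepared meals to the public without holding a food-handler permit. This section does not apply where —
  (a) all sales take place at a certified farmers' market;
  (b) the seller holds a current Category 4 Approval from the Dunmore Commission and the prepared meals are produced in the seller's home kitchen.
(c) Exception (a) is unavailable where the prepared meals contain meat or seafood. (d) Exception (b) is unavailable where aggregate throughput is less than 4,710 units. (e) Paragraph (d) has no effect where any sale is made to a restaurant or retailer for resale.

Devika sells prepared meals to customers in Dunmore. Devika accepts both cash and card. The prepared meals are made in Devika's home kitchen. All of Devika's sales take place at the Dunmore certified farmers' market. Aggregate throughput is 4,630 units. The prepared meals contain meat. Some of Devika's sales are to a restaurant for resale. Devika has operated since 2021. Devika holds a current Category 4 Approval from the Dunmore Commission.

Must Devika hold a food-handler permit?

All of (a)'s requirements are met (all sales are at a certified farmers' market). But: (c) is engaged — the prepared meals contain meat. So (a) is unavailable.
Exception (b) is satisfied on its face — a current Category 4 Approval is held; the prepared meals are home-kitchen produced. As to paragraphs (d)–(e): (d) would limit (b) — aggregate throughput is 4,630 units, less than the 4,710 units limit — but (e) sets (d) aside: (e) is engaged — some sales are to a restaurant for resale. (b) remains available.

No — exception (b) applies; Devika is not required to hold a food-handler permit.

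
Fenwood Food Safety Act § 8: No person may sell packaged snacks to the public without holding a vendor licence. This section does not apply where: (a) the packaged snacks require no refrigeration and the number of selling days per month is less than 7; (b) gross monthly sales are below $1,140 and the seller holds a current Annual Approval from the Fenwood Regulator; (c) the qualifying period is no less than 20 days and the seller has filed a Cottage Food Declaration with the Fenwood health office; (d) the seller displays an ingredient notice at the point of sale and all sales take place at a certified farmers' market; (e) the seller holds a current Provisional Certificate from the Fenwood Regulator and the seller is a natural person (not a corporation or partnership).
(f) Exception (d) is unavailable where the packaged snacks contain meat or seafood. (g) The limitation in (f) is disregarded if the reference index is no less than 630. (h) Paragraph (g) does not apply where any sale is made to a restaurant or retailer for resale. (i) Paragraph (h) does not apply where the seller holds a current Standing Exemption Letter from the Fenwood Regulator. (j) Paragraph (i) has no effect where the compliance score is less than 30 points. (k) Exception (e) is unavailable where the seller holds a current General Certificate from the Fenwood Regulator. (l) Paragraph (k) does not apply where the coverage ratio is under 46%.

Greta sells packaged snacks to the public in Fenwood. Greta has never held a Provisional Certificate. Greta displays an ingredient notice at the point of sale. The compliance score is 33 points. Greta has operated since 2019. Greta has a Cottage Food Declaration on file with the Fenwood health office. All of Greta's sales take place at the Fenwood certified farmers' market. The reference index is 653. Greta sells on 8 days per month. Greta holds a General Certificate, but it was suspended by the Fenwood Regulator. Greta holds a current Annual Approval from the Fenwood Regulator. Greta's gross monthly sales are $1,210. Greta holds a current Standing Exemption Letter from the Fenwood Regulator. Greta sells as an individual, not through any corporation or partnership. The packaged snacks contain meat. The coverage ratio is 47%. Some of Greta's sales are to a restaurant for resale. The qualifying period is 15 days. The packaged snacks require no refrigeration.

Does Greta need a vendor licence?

Exception (a) fails — the number of selling days per month is 8, not less than 7.
Exception (b) fails — gross monthly sales are $1,210, not below $1,140.
Exception (c) requires that the qualifying period is no less than 20 days; but the qualifying period is 15 days, short of 20 days, so (c) is unavailable.
All of (d)'s requirements are met (an ingredient notice is displayed; all sales are at a certified farmers' market). Under paragraphs (f)–(j): (f) would limit (d) — the packaged snacks contain meat — but (g) sets (f) aside: (g) is triggered — the reference index is 653, meeting the 630 threshold. (h) would limit (g) — some sales are to a restaurant for resale — but (i) sets (h) aside: (i) is triggered — a current Standing Exemption Letter is held. (j) does not operate here (the compliance score is 33 points, not less than 30 points), so (i) stands. So (d) applies.
Exception (e) fails — there is no Provisional Certificate in force.

No — exception (d) applies; Greta is not required to hold a vendor licence.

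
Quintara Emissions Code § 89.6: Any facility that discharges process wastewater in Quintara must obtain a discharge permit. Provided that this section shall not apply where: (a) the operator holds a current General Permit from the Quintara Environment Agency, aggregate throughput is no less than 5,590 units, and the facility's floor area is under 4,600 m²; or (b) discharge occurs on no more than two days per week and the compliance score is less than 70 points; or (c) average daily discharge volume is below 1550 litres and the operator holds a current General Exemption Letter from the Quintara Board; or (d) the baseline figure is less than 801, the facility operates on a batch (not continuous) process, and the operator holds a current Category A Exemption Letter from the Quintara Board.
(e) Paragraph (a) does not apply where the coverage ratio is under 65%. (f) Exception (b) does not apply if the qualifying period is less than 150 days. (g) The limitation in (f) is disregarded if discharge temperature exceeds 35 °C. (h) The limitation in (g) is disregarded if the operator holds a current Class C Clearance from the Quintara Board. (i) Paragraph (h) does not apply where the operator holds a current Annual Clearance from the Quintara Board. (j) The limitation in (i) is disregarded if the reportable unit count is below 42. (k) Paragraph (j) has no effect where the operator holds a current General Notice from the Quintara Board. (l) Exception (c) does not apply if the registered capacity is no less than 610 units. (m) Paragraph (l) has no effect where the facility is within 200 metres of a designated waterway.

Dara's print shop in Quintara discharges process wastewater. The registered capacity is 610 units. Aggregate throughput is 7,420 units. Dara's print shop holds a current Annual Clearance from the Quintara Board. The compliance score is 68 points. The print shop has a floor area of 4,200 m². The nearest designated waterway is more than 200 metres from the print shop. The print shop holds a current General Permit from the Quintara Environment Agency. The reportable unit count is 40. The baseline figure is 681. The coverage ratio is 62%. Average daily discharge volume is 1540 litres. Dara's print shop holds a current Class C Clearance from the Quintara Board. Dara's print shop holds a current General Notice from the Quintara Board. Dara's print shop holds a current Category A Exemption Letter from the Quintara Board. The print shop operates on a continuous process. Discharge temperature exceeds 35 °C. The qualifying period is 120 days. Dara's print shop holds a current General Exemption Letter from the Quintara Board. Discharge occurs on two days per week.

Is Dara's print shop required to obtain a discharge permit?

All of (a)'s requirements are met (a current General Permit is held; aggregate throughput is 7,420 units, meeting the 5,590 units threshold; the facility's floor area is 4,200 m², under the 4,600 m² limit). But: (e) applies — the coverage ratio is 62%, under the 65% limit. So (a) is unavailable.
Exception (b)'s conditions are all satisfied: discharge occurs on no more than two days per week; the compliance score is 68 points, less than the 70 points limit. As to paragraphs (f)–(k): (f) would limit (b) — the qualifying period is 120 days, less than the 150 days limit — but (g) sets (f) aside: (g) operates against (f): discharge temperature exceeds 35 °C. (h) would limit (g) — a current Class C Clearance is held — but (i) sets (h) aside: (i) operates — a current Annual Clearance is held. (j) operates (the reportable unit count is 40, below the 42 limit), but is set aside by (k): (k) is triggered — a current General Notice is held. (b) remains available.
Exception (c) is satisfied on its face — average daily discharge volume is 1540 litres, below the 1550 litres limit; a current General Exemption Letter is held. Turning to paragraphs (l)–(m): (l) operates against (c): the registered capacity is 610 units, meeting the 610 units threshold. (m) does not operate here (the print shop is more than 200 m from any designated waterway), so (l) stands. So (c) is unavailable.
Exception (d) does not apply: the facility operates on a continuous process.

No — exception (b) applies; Dara's print shop is not required to obtain a discharge permit.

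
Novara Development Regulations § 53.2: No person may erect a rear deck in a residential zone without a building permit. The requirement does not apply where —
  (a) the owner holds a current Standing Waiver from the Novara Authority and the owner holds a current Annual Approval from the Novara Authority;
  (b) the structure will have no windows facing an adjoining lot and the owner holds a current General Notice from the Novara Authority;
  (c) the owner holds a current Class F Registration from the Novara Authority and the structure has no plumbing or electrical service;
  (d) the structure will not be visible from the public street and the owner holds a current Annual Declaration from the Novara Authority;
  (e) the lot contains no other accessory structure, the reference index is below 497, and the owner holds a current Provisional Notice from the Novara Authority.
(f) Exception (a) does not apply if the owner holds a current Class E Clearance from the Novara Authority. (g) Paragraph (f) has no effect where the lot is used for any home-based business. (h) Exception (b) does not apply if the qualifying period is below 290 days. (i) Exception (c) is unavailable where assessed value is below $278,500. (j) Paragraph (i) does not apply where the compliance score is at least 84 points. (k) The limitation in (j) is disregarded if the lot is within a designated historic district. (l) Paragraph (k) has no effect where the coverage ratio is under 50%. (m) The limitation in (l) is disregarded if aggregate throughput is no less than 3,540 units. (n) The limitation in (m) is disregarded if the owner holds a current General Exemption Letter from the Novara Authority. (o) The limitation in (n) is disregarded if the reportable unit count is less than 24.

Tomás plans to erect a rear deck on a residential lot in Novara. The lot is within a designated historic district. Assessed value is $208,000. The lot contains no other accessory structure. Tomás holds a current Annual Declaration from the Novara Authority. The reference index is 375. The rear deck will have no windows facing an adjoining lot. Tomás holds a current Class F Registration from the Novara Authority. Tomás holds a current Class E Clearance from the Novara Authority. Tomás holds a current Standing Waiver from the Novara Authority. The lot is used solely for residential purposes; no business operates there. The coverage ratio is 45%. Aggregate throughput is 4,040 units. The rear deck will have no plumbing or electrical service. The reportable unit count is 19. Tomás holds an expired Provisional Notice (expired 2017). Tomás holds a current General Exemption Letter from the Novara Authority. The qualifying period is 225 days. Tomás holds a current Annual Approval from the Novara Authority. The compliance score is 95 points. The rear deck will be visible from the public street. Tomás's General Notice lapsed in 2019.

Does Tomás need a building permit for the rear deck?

Yes — Tomás must obtain a building permit.

Exception (a) is satisfied on its face — a current Standing Waiver is held; a current Annual Approval is held. But: (f) operates against (a): a current Class E Clearance is held. (g), which would lift (f), does not operate here — the lot is solely residential. (a) is therefore removed.
Exception (b) requires that the owner holds a current General Notice from the Novara Authority; but no current General Notice is held, so (b) is unavailable.
Exception (c): a current Class F Registration is held; there is no plumbing or electrical service — every condition holds. But: (i) operates against (c): assessed value is $208,000, below the $278,500 limit. (j) is engaged (the compliance score is 95 points, meeting the 84 points threshold), but is set aside by (k): (k) operates against (j): the lot is in a historic district. (l) would limit (k) — the coverage ratio is 45%, under the 50% limit — but (m) sets (l) aside: (m) operates against (l): aggregate throughput is 4,040 units, meeting the 3,540 units threshold. (n) would limit (m) — a current General Exemption Letter is held — but (o) sets (n) aside: (o) operates — the reportable unit count is 19, less than the 24 limit. Exception (c) does not apply.
Exception (d) fails — the structure will be visible from the street.
Exception (e) fails — the Provisional Notice is not current.
None of the exceptions is available; § 53.2 applies in full.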